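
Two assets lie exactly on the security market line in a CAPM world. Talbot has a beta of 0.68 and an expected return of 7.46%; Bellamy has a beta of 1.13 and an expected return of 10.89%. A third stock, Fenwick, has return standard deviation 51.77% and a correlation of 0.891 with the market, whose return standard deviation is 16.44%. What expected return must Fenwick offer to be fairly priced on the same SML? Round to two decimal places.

23.66%

MRP = (10.89% − 7.46%) / (1.13 − 0.68) = 7.6222%
R_f = 7.46% − 0.68 × 7.6222% = 2.2769%
β_Fenwick = ρ·σ_i/σ_m = 0.891 × 51.77 / 16.44 = 2.8058
E(R_Fenwick) = R_f + β × MRP = 2.2769% + 2.8058 × 7.6222% = 23.66%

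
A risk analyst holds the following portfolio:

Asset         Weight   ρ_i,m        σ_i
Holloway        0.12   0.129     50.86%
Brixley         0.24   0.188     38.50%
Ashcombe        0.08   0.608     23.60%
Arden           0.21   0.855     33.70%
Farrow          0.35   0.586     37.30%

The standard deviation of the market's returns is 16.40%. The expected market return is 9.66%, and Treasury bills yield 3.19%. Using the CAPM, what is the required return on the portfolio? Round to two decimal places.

β_Holloway = 0.129 × 50.86% / 16.40% = 0.4001
β_Brixley = 0.188 × 38.50% / 16.40% = 0.4413
β_Ashcombe = 0.608 × 23.60% / 16.40% = 0.8749
β_Arden = 0.855 × 33.70% / 16.40% = 1.7569
β_Farrow = 0.586 × 37.30% / 16.40% = 1.3328
β_P = Σ w_i β_i = 0.12×0.4001 + 0.24×0.4413 + 0.08×0.8749 + 0.21×1.7569 + 0.35×1.3328 = 1.0593
MRP = 9.66% − 3.19% = 6.47%
E(R_P) = R_f + β_P × MRP = 3.19% + 1.0593 × 6.47% = 10.04%

10.04%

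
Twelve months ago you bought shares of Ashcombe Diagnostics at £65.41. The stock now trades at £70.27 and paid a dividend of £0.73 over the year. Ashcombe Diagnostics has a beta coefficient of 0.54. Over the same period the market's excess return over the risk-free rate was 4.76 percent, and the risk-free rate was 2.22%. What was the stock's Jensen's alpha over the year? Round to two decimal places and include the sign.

+3.76%

Realised HPR = (P1 + D1 − P0) / P0 = (70.27 + 0.73 − 65.41) / 65.41 = 5.59 / 65.41 = 8.5461%
CAPM required = R_f + β·MRP = 2.22% + 0.54 × 4.76% = 4.7904%
α = realised − required = 8.5461% − 4.7904% = +3.76%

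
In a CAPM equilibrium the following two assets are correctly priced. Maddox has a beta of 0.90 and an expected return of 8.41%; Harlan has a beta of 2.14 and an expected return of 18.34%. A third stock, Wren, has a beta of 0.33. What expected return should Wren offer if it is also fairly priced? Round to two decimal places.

3.85%

MRP (SML slope) = (18.34% − 8.41%) / (2.14 − 0.90) = 9.93% / 1.24 = 8.0081%
R_f (intercept) = 8.41% − 0.90 × 8.0081% = 1.2027%
E(R_Wren) = R_f + β × MRP = 1.2027% + 0.33 × 8.0081% = 3.85%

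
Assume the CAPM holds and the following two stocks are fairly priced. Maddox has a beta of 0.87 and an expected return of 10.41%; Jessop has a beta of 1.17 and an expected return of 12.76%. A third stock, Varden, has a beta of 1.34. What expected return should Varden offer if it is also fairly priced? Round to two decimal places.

MRP (SML slope) = (12.76% − 10.41%) / (1.17 − 0.87) = 2.35% / 0.30 = 7.8333%
R_f (intercept) = 10.41% − 0.87 × 7.8333% = 3.5950%
E(R_Varden) = R_f + β × MRP = 3.5950% + 1.34 × 7.8333% = 14.09%

14.09%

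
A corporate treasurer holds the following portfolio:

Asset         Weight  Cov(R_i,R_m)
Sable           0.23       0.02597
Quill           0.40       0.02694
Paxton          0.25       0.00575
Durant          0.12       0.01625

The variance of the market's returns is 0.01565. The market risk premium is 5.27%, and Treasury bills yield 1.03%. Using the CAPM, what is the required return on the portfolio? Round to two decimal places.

7.81%

β_Sable = 0.02597 / 0.01565 = 1.6594
β_Quill = 0.02694 / 0.01565 = 1.7214
β_Paxton = 0.00575 / 0.01565 = 0.3674
β_Durant = 0.01625 / 0.01565 = 1.0383
β_P = Σ w_i β_i = 0.23×1.6594 + 0.40×1.7214 + 0.25×0.3674 + 0.12×1.0383 = 1.2867
E(R_P) = R_f + β_P × MRP = 1.03% + 1.2867 × 5.27% = 7.81%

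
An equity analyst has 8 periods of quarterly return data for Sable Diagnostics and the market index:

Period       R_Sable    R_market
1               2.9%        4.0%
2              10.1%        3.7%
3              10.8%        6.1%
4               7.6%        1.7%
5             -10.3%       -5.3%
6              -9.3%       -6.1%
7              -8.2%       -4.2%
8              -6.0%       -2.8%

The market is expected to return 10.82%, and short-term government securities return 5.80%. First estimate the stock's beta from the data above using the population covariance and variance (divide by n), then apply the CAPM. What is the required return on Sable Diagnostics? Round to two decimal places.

14.91%

Mean R_i = (2.9 + 10.1 + 10.8 + 7.6 − 10.3 − 9.3 − 8.2 − 6.0) / 8 = -0.3000%
Mean R_m = (4.0 + 3.7 + 6.1 + 1.7 − 5.3 − 6.1 − 4.2 − 2.8) / 8 = -0.3625%
Σ(R_i − R̄_i)(R_m − R̄_m) = 289.4600  ⇒  Cov = 289.4600 / 8 = 36.1825
Σ(R_m − R̄_m)² = 159.5188  ⇒  Var(R_m) = 159.5188 / 8 = 19.9399
β = Cov / Var(R_m) = 36.1825 / 19.9399 = 1.8146
MRP = 10.82% − 5.80% = 5.02%
E(R) = R_f + β × MRP = 5.80% + 1.8146 × 5.02% = 14.91%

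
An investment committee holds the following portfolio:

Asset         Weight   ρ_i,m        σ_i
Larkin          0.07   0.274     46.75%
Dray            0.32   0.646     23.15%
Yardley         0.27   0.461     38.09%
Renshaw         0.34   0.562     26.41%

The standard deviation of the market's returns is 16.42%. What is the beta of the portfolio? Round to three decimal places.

β_Larkin = 0.274 × 46.75% / 16.42% = 0.7801
β_Dray = 0.646 × 23.15% / 16.42% = 0.9108
β_Yardley = 0.461 × 38.09% / 16.42% = 1.0694
β_Renshaw = 0.562 × 26.41% / 16.42% = 0.9039
β_P = Σ w_i β_i = 0.07×0.7801 + 0.32×0.9108 + 0.27×1.0694 + 0.34×0.9039 = 0.9421

0.942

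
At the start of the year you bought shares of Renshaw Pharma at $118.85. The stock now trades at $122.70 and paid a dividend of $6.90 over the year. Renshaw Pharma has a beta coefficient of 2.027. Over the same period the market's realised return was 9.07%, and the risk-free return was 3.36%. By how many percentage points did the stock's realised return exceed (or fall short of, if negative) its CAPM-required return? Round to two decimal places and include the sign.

Realised HPR = (P1 + D1 − P0) / P0 = (122.70 + 6.90 − 118.85) / 118.85 = 10.75 / 118.85 = 9.0450%
MRP = 9.07% − 3.36% = 5.71%
CAPM required = R_f + β·MRP = 3.36% + 2.027 × 5.71% = 14.93417%
α = realised − required = 9.0450% − 14.93417% = -5.89%

-5.89%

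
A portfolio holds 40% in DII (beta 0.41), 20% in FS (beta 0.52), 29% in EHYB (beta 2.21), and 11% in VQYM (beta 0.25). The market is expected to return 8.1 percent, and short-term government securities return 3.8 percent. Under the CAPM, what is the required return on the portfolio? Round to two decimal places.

7.83%

β_P = Σ w_i β_i = 0.40×0.41 + 0.20×0.52 + 0.29×2.21 + 0.11×0.25 = 0.9364
MRP = 8.1% − 3.8% = 4.30%
E(R_P) = R_f + β_P × MRP = 3.8% + 0.9364 × 4.3% = 7.83%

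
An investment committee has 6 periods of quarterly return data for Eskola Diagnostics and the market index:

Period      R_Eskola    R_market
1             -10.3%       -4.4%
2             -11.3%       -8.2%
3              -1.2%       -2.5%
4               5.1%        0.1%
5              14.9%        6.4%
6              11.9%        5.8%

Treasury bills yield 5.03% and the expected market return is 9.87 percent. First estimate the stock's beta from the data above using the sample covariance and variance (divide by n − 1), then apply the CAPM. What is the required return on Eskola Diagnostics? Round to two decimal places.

Mean R_i = (-10.3 − 11.3 − 1.2 + 5.1 + 14.9 + 11.9) / 6 = 1.5167%
Mean R_m = (-4.4 − 8.2 − 2.5 + 0.1 + 6.4 + 5.8) / 6 = -0.4667%
Σ(R_i − R̄_i)(R_m − R̄_m) = 310.1167  ⇒  Cov = 310.1167 / 5 = 62.0233
Σ(R_m − R̄_m)² = 166.1533  ⇒  Var(R_m) = 166.1533 / 5 = 33.2307
β = Cov / Var(R_m) = 62.0233 / 33.2307 = 1.8664
MRP = 9.87% − 5.03% = 4.84%
E(R) = R_f + β × MRP = 5.03% + 1.8664 × 4.84% = 14.06%

14.06%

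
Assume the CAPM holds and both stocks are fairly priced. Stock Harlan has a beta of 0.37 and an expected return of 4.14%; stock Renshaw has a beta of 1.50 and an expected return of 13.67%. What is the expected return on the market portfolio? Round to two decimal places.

9.45%

Both satisfy E(R) = R_f + β·MRP, so the slope of the SML is
MRP = (13.67% − 4.14%) / (1.50 − 0.37) = 9.53% / 1.13 = 8.4336%
R_f = E(R_Harlan) − β_Harlan·MRP = 4.14% − 0.37 × 8.4336% = 1.0196%
E(R_m) = R_f + MRP = 1.0196% + 8.4336% = 9.45%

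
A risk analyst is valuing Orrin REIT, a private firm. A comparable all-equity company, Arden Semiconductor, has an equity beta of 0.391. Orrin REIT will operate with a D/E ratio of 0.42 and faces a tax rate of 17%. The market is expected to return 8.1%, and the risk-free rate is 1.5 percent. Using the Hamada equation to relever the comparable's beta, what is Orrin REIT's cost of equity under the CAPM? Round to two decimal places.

4.98%

β_L = β_U × [1 + (1 − t)(D/E)] = 0.391 × [1 + (1 − 0.17) × 0.42]
    = 0.391 × [1 + 0.83 × 0.42] = 0.391 × 1.3486 = 0.5273
MRP = 8.1% − 1.5% = 6.60%
E(R) = R_f + β_L × MRP = 1.5% + 0.5273 × 6.6% = 4.98%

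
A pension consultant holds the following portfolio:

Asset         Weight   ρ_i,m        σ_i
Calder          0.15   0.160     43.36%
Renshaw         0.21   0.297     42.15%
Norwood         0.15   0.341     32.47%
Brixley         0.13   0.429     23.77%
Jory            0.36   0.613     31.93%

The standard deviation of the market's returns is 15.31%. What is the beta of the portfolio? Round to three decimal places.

β_Calder = 0.160 × 43.36% / 15.31% = 0.4531
β_Renshaw = 0.297 × 42.15% / 15.31% = 0.8177
β_Norwood = 0.341 × 32.47% / 15.31% = 0.7232
β_Brixley = 0.429 × 23.77% / 15.31% = 0.6661
β_Jory = 0.613 × 31.93% / 15.31% = 1.2785
β_P = Σ w_i β_i = 0.15×0.4531 + 0.21×0.8177 + 0.15×0.7232 + 0.13×0.6661 + 0.36×1.2785 = 0.8950

0.895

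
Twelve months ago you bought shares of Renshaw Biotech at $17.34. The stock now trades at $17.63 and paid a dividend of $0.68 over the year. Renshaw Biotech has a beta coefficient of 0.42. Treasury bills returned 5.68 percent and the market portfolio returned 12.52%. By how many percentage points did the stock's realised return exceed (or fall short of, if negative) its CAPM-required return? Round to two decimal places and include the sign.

Realised HPR = (P1 + D1 − P0) / P0 = (17.63 + 0.68 − 17.34) / 17.34 = 0.97 / 17.34 = 5.5940%
MRP = 12.52% − 5.68% = 6.84%
CAPM required = R_f + β·MRP = 5.68% + 0.42 × 6.84% = 8.5528%
α = realised − required = 5.5940% − 8.5528% = -2.96%

-2.96%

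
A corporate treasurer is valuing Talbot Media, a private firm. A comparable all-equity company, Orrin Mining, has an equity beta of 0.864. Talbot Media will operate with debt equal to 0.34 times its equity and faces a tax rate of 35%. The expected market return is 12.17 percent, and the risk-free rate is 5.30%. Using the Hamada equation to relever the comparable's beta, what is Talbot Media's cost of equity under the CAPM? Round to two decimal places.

β_L = β_U × [1 + (1 − t)(D/E)] = 0.864 × [1 + (1 − 0.35) × 0.34]
    = 0.864 × [1 + 0.65 × 0.34] = 0.864 × 1.2210 = 1.0549
MRP = 12.17% − 5.30% = 6.87%
E(R) = R_f + β_L × MRP = 5.30% + 1.0549 × 6.87% = 12.55%

12.55%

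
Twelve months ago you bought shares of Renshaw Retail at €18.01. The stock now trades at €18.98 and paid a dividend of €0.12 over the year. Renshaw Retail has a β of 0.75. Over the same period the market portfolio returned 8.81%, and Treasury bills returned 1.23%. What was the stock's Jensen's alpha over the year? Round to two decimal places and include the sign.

Realised HPR = (P1 + D1 − P0) / P0 = (18.98 + 0.12 − 18.01) / 18.01 = 1.09 / 18.01 = 6.0522%
MRP = 8.81% − 1.23% = 7.58%
CAPM required = R_f + β·MRP = 1.23% + 0.75 × 7.58% = 6.9150%
α = realised − required = 6.0522% − 6.9150% = -0.86%

-0.86%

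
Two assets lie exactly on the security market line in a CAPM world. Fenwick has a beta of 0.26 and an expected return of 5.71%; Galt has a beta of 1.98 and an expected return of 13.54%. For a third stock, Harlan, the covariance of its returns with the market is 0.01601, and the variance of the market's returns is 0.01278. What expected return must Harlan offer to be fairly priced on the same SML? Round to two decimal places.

10.23%

MRP = (13.54% − 5.71%) / (1.98 − 0.26) = 4.5523%
R_f = 5.71% − 0.26 × 4.5523% = 4.5264%
β_Harlan = Cov / Var(R_m) = 0.01601 / 0.01278 = 1.2527
E(R_Harlan) = R_f + β × MRP = 4.5264% + 1.2527 × 4.5523% = 10.23%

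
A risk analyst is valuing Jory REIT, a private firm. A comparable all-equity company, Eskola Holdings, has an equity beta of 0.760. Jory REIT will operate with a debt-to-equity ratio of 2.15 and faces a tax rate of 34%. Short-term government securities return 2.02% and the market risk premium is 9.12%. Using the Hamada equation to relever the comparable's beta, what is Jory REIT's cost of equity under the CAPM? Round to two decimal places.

β_L = β_U × [1 + (1 − t)(D/E)] = 0.760 × [1 + (1 − 0.34) × 2.15]
    = 0.760 × [1 + 0.66 × 2.15] = 0.760 × 2.4190 = 1.8384
E(R) = R_f + β_L × MRP = 2.02% + 1.8384 × 9.12% = 18.79%

18.79%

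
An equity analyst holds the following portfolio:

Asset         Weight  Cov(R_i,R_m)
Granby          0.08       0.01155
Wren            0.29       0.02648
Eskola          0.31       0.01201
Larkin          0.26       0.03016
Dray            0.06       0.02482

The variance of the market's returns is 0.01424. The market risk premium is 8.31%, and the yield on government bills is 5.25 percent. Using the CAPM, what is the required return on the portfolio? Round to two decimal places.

17.89%

β_Granby = 0.01155 / 0.01424 = 0.8111
β_Wren = 0.02648 / 0.01424 = 1.8596
β_Eskola = 0.01201 / 0.01424 = 0.8434
β_Larkin = 0.03016 / 0.01424 = 2.1180
β_Dray = 0.02482 / 0.01424 = 1.7430
β_P = Σ w_i β_i = 0.08×0.8111 + 0.29×1.8596 + 0.31×0.8434 + 0.26×2.1180 + 0.06×1.7430 = 1.5209
E(R_P) = R_f + β_P × MRP = 5.25% + 1.5209 × 8.31% = 17.89%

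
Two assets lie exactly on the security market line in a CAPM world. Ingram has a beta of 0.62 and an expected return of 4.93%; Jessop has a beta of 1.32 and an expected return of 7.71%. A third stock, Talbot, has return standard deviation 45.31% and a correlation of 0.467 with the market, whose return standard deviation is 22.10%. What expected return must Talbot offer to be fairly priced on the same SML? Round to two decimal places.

6.27%

MRP = (7.71% − 4.93%) / (1.32 − 0.62) = 3.9714%
R_f = 4.93% − 0.62 × 3.9714% = 2.4677%
β_Talbot = ρ·σ_i/σ_m = 0.467 × 45.31 / 22.10 = 0.9575
E(R_Talbot) = R_f + β × MRP = 2.4677% + 0.9575 × 3.9714% = 6.27%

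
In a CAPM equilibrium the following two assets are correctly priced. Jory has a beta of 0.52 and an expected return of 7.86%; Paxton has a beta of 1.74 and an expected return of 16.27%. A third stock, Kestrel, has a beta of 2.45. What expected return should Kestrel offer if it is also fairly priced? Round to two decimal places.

MRP (SML slope) = (16.27% − 7.86%) / (1.74 − 0.52) = 8.41% / 1.22 = 6.8934%
R_f (intercept) = 7.86% − 0.52 × 6.8934% = 4.2754%
E(R_Kestrel) = R_f + β × MRP = 4.2754% + 2.45 × 6.8934% = 21.16%

21.16%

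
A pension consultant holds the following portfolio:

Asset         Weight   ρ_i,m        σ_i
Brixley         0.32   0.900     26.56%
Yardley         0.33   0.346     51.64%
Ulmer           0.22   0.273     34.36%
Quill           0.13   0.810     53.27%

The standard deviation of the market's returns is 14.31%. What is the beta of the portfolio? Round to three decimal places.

β_Brixley = 0.900 × 26.56% / 14.31% = 1.6704
β_Yardley = 0.346 × 51.64% / 14.31% = 1.2486
β_Ulmer = 0.273 × 34.36% / 14.31% = 0.6555
β_Quill = 0.810 × 53.27% / 14.31% = 3.0153
β_P = Σ w_i β_i = 0.32×1.6704 + 0.33×1.2486 + 0.22×0.6555 + 0.13×3.0153 = 1.4828

1.483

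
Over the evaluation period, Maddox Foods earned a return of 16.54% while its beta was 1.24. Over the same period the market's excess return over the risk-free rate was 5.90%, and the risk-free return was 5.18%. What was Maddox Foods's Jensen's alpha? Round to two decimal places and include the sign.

+4.04%

CAPM benchmark = R_f + β(R_m − R_f) = 5.18% + 1.24 × 5.90% = 12.4960%
α = actual − benchmark = 16.54% − 12.4960% = +4.04%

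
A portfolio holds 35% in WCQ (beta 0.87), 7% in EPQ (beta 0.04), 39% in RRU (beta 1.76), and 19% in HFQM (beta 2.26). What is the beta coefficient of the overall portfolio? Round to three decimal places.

β_P = Σ w_i β_i = 0.35×0.87 + 0.07×0.04 + 0.39×1.76 + 0.19×2.26 = 1.4231

1.423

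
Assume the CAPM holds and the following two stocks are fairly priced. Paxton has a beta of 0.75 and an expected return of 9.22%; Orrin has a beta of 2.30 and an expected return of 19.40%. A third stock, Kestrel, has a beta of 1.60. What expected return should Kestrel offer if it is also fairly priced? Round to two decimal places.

14.80%

MRP (SML slope) = (19.40% − 9.22%) / (2.30 − 0.75) = 10.18% / 1.55 = 6.5677%
R_f (intercept) = 9.22% − 0.75 × 6.5677% = 4.2942%
E(R_Kestrel) = R_f + β × MRP = 4.2942% + 1.60 × 6.5677% = 14.80%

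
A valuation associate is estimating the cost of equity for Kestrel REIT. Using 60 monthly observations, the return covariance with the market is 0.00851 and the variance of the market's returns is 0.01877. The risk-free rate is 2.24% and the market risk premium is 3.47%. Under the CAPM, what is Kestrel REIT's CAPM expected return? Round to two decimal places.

β = Cov(R_i, R_m) / Var(R_m) = 0.00851 / 0.01877 = 0.4534
E(R) = R_f + β × MRP = 2.24% + 0.4534 × 3.47% = 3.81%

3.81%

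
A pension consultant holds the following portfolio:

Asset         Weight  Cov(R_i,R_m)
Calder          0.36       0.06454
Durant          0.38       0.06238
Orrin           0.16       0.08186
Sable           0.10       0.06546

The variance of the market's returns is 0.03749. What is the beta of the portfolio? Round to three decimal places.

1.776

β_Calder = 0.06454 / 0.03749 = 1.7215
β_Durant = 0.06238 / 0.03749 = 1.6639
β_Orrin = 0.08186 / 0.03749 = 2.1835
β_Sable = 0.06546 / 0.03749 = 1.7461
β_P = Σ w_i β_i = 0.36×1.7215 + 0.38×1.6639 + 0.16×2.1835 + 0.10×1.7461 = 1.7760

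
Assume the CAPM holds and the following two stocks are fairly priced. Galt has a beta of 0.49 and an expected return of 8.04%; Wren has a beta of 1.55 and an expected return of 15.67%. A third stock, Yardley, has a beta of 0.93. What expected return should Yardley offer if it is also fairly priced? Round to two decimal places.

MRP (SML slope) = (15.67% − 8.04%) / (1.55 − 0.49) = 7.63% / 1.06 = 7.1981%
R_f (intercept) = 8.04% − 0.49 × 7.1981% = 4.5129%
E(R_Yardley) = R_f + β × MRP = 4.5129% + 0.93 × 7.1981% = 11.21%

11.21%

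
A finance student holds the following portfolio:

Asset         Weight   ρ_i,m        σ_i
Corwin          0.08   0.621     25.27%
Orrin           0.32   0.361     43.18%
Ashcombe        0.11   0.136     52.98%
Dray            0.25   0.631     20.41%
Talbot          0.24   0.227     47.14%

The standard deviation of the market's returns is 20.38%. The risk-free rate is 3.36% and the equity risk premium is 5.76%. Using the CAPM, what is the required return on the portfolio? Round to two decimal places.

β_Corwin = 0.621 × 25.27% / 20.38% = 0.7700
β_Orrin = 0.361 × 43.18% / 20.38% = 0.7649
β_Ashcombe = 0.136 × 52.98% / 20.38% = 0.3535
β_Dray = 0.631 × 20.41% / 20.38% = 0.6319
β_Talbot = 0.227 × 47.14% / 20.38% = 0.5251
β_P = Σ w_i β_i = 0.08×0.7700 + 0.32×0.7649 + 0.11×0.3535 + 0.25×0.6319 + 0.24×0.5251 = 0.6293
E(R_P) = R_f + β_P × MRP = 3.36% + 0.6293 × 5.76% = 6.98%

6.98%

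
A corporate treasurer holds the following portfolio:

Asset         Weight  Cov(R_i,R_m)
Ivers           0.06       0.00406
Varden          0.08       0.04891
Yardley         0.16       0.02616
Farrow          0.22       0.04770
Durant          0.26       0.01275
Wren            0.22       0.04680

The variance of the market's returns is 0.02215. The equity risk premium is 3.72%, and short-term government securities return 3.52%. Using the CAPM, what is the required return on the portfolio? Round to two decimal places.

β_Ivers = 0.00406 / 0.02215 = 0.1833
β_Varden = 0.04891 / 0.02215 = 2.2081
β_Yardley = 0.02616 / 0.02215 = 1.1810
β_Farrow = 0.04770 / 0.02215 = 2.1535
β_Durant = 0.01275 / 0.02215 = 0.5756
β_Wren = 0.04680 / 0.02215 = 2.1129
β_P = Σ w_i β_i = 0.06×0.1833 + 0.08×2.2081 + 0.16×1.1810 + 0.22×2.1535 + 0.26×0.5756 + 0.22×2.1129 = 1.4649
E(R_P) = R_f + β_P × MRP = 3.52% + 1.4649 × 3.72% = 8.97%

8.97%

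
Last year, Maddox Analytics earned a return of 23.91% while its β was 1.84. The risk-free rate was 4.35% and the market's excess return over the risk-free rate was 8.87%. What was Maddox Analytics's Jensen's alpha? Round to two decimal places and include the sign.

CAPM benchmark = R_f + β(R_m − R_f) = 4.35% + 1.84 × 8.87% = 20.6708%
α = actual − benchmark = 23.91% − 20.6708% = +3.24%

+3.24%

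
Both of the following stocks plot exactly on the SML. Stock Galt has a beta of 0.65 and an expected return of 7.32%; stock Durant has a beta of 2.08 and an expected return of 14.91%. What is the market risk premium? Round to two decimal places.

Both satisfy E(R) = R_f + β·MRP, so the slope of the SML is
MRP = (14.91% − 7.32%) / (2.08 − 0.65) = 7.59% / 1.43 = 5.3077%

5.31%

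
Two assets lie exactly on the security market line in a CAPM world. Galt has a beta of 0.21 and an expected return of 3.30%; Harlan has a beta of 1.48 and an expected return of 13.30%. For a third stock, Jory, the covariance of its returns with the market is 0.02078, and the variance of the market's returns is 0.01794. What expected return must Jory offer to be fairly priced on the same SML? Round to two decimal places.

MRP = (13.30% − 3.30%) / (1.48 − 0.21) = 7.8740%
R_f = 3.30% − 0.21 × 7.8740% = 1.6465%
β_Jory = Cov / Var(R_m) = 0.02078 / 0.01794 = 1.1583
E(R_Jory) = R_f + β × MRP = 1.6465% + 1.1583 × 7.8740% = 10.77%

10.77%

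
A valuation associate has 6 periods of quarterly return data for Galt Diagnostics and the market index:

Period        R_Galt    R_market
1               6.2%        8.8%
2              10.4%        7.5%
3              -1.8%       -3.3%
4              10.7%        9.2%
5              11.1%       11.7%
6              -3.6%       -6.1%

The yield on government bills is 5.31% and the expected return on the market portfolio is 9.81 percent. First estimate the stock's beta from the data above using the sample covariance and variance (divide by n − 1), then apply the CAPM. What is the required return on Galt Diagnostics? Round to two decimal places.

Mean R_i = (6.2 + 10.4 − 1.8 + 10.7 + 11.1 − 3.6) / 6 = 5.5000%
Mean R_m = (8.8 + 7.5 − 3.3 + 9.2 + 11.7 − 6.1) / 6 = 4.6333%
Σ(R_i − R̄_i)(R_m − R̄_m) = 235.8700  ⇒  Cov = 235.8700 / 5 = 47.1740
Σ(R_m − R̄_m)² = 274.5133  ⇒  Var(R_m) = 274.5133 / 5 = 54.9027
β = Cov / Var(R_m) = 47.1740 / 54.9027 = 0.8592
MRP = 9.81% − 5.31% = 4.50%
E(R) = R_f + β × MRP = 5.31% + 0.8592 × 4.50% = 9.18%

9.18%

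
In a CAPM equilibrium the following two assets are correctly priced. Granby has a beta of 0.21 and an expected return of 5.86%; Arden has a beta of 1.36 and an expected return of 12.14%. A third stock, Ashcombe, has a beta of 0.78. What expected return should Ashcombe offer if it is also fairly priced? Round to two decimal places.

8.97%

MRP (SML slope) = (12.14% − 5.86%) / (1.36 − 0.21) = 6.28% / 1.15 = 5.4609%
R_f (intercept) = 5.86% − 0.21 × 5.4609% = 4.7132%
E(R_Ashcombe) = R_f + β × MRP = 4.7132% + 0.78 × 5.4609% = 8.97%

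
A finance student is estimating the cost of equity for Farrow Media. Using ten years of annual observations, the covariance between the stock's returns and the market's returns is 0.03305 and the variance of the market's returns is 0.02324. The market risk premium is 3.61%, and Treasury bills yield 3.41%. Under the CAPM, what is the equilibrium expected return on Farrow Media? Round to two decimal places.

β = Cov(R_i, R_m) / Var(R_m) = 0.03305 / 0.02324 = 1.4221
E(R) = R_f + β × MRP = 3.41% + 1.4221 × 3.61% = 8.54%

8.54%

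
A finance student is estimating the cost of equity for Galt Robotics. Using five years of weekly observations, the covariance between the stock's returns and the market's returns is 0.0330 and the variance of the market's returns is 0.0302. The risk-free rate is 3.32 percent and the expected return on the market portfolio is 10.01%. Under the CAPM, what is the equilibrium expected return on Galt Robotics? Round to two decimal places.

10.63%

β = Cov(R_i, R_m) / Var(R_m) = 0.0330 / 0.0302 = 1.0927
MRP = 10.01% − 3.32% = 6.69%
E(R) = R_f + β × MRP = 3.32% + 1.0927 × 6.69% = 10.63%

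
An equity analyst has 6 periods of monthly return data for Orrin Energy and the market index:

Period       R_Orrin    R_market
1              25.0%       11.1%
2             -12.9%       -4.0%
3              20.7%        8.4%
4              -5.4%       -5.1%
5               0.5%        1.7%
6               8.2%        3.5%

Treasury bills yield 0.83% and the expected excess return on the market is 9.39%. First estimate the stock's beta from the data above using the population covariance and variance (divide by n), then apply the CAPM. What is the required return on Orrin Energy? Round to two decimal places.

21.64%

Mean R_i = (25.0 − 12.9 + 20.7 − 5.4 + 0.5 + 8.2) / 6 = 6.0167%
Mean R_m = (11.1 − 4.0 + 8.4 − 5.1 + 1.7 + 3.5) / 6 = 2.6000%
Σ(R_i − R̄_i)(R_m − R̄_m) = 466.2100  ⇒  Cov = 466.2100 / 6 = 77.7017
Σ(R_m − R̄_m)² = 210.3600  ⇒  Var(R_m) = 210.3600 / 6 = 35.0600
β = Cov / Var(R_m) = 77.7017 / 35.0600 = 2.2162
E(R) = R_f + β × MRP = 0.83% + 2.2162 × 9.39% = 21.64%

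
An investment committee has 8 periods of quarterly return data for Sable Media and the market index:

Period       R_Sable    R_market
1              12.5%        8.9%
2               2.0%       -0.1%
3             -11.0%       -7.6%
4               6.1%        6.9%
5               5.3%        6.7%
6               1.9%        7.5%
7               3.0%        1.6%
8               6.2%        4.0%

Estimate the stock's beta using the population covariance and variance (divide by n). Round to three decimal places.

Mean R_i = (12.5 + 2.0 − 11.0 + 6.1 + 5.3 + 1.9 + 3.0 + 6.2) / 8 = 3.2500%
Mean R_m = (8.9 − 0.1 − 7.6 + 6.9 + 6.7 + 7.5 + 1.6 + 4.0) / 8 = 3.4875%
Σ(R_i − R̄_i)(R_m − R̄_m) = 225.4250  ⇒  Cov = 225.4250 / 8 = 28.1781
Σ(R_m − R̄_m)² = 206.9888  ⇒  Var(R_m) = 206.9888 / 8 = 25.8736
β = Cov / Var(R_m) = 28.1781 / 25.8736 = 1.0891

1.089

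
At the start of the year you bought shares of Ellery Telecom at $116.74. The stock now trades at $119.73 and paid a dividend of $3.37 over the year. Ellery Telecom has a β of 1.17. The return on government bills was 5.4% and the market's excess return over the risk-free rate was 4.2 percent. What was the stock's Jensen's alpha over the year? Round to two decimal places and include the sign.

Realised HPR = (P1 + D1 − P0) / P0 = (119.73 + 3.37 − 116.74) / 116.74 = 6.36 / 116.74 = 5.4480%
CAPM required = R_f + β·MRP = 5.4% + 1.17 × 4.2% = 10.3140%
α = realised − required = 5.4480% − 10.3140% = -4.87%

-4.87%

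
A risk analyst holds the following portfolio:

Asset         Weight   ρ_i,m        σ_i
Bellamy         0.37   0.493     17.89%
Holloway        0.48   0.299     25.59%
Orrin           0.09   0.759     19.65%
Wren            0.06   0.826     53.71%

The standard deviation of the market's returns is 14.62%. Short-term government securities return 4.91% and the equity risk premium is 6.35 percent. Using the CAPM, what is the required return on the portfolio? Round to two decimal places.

β_Bellamy = 0.493 × 17.89% / 14.62% = 0.6033
β_Holloway = 0.299 × 25.59% / 14.62% = 0.5234
β_Orrin = 0.759 × 19.65% / 14.62% = 1.0201
β_Wren = 0.826 × 53.71% / 14.62% = 3.0345
β_P = Σ w_i β_i = 0.37×0.6033 + 0.48×0.5234 + 0.09×1.0201 + 0.06×3.0345 = 0.7483
E(R_P) = R_f + β_P × MRP = 4.91% + 0.7483 × 6.35% = 9.66%

9.66%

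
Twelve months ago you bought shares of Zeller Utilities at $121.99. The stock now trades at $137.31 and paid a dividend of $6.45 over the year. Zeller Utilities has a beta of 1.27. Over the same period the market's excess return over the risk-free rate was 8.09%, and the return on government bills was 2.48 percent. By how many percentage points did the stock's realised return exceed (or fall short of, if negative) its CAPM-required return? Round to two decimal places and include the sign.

Realised HPR = (P1 + D1 − P0) / P0 = (137.31 + 6.45 − 121.99) / 121.99 = 21.77 / 121.99 = 17.8457%
CAPM required = R_f + β·MRP = 2.48% + 1.27 × 8.09% = 12.7543%
α = realised − required = 17.8457% − 12.7543% = +5.09%

+5.09%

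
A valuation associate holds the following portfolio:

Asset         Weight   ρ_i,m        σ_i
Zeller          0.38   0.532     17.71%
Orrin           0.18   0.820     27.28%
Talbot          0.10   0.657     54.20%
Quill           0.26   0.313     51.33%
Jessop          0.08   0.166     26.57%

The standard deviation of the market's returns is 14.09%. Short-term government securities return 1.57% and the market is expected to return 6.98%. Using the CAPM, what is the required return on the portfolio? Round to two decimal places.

7.60%

β_Zeller = 0.532 × 17.71% / 14.09% = 0.6687
β_Orrin = 0.820 × 27.28% / 14.09% = 1.5876
β_Talbot = 0.657 × 54.20% / 14.09% = 2.5273
β_Quill = 0.313 × 51.33% / 14.09% = 1.1403
β_Jessop = 0.166 × 26.57% / 14.09% = 0.3130
β_P = Σ w_i β_i = 0.38×0.6687 + 0.18×1.5876 + 0.10×2.5273 + 0.26×1.1403 + 0.08×0.3130 = 1.1141
MRP = 6.98% − 1.57% = 5.41%
E(R_P) = R_f + β_P × MRP = 1.57% + 1.1141 × 5.41% = 7.60%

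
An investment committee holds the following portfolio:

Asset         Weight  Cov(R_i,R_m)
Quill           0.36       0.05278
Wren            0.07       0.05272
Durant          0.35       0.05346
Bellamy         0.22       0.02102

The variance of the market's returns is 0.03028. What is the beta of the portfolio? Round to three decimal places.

β_Quill = 0.05278 / 0.03028 = 1.7431
β_Wren = 0.05272 / 0.03028 = 1.7411
β_Durant = 0.05346 / 0.03028 = 1.7655
β_Bellamy = 0.02102 / 0.03028 = 0.6942
β_P = Σ w_i β_i = 0.36×1.7431 + 0.07×1.7411 + 0.35×1.7655 + 0.22×0.6942 = 1.5200

1.520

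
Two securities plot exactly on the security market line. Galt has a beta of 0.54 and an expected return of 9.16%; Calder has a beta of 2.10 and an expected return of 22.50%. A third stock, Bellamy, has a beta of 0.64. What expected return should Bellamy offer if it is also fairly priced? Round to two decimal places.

MRP (SML slope) = (22.50% − 9.16%) / (2.10 − 0.54) = 13.34% / 1.56 = 8.5513%
R_f (intercept) = 9.16% − 0.54 × 8.5513% = 4.5423%
E(R_Bellamy) = R_f + β × MRP = 4.5423% + 0.64 × 8.5513% = 10.02%

10.02%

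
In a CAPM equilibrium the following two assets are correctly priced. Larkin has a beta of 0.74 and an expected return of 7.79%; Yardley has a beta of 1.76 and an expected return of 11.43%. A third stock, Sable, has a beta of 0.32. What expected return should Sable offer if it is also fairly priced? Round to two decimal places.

MRP (SML slope) = (11.43% − 7.79%) / (1.76 − 0.74) = 3.64% / 1.02 = 3.5686%
R_f (intercept) = 7.79% − 0.74 × 3.5686% = 5.1492%
E(R_Sable) = R_f + β × MRP = 5.1492% + 0.32 × 3.5686% = 6.29%

6.29%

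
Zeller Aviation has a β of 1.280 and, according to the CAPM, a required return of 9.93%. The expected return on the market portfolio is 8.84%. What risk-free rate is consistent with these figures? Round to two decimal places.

E(R) = R_f + β(E(R_m) − R_f) = R_f(1 − β) + β·E(R_m)
9.93% = R_f × (1 − 1.280) + 1.280 × 8.84%
9.93% = R_f × -0.280 + 11.31520%
R_f = (9.93% − 11.31520%) / -0.280 = 4.95%

4.95%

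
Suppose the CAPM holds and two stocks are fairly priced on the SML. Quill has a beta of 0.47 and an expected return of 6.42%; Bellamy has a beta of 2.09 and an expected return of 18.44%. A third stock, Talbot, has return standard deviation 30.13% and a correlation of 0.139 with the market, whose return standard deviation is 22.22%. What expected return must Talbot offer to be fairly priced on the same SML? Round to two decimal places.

MRP = (18.44% − 6.42%) / (2.09 − 0.47) = 7.4198%
R_f = 6.42% − 0.47 × 7.4198% = 2.9327%
β_Talbot = ρ·σ_i/σ_m = 0.139 × 30.13 / 22.22 = 0.1885
E(R_Talbot) = R_f + β × MRP = 2.9327% + 0.1885 × 7.4198% = 4.33%

4.33%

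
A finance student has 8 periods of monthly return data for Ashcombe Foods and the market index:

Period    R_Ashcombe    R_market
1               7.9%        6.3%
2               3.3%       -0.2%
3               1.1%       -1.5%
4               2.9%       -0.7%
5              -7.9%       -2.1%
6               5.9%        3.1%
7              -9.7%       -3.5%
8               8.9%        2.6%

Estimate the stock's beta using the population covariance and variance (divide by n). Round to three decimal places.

1.785

Mean R_i = (7.9 + 3.3 + 1.1 + 2.9 − 7.9 + 5.9 − 9.7 + 8.9) / 8 = 1.5500%
Mean R_m = (6.3 − 0.2 − 1.5 − 0.7 − 2.1 + 3.1 − 3.5 + 2.6) / 8 = 0.5000%
Σ(R_i − R̄_i)(R_m − R̄_m) = 131.2000  ⇒  Cov = 131.2000 / 8 = 16.4000
Σ(R_m − R̄_m)² = 73.5000  ⇒  Var(R_m) = 73.5000 / 8 = 9.1875
β = Cov / Var(R_m) = 16.4000 / 9.1875 = 1.7850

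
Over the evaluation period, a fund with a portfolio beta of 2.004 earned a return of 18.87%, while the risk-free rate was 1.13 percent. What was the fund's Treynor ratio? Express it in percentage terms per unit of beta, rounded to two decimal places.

8.85%

Treynor = (R_P − R_f) / β_P = (18.87% − 1.13%) / 2.0040 = 17.74% / 2.0040 = 8.85%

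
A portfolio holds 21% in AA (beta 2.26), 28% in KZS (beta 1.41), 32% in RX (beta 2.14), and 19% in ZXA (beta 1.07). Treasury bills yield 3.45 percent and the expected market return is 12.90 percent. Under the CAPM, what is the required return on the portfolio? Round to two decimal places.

β_P = Σ w_i β_i = 0.21×2.26 + 0.28×1.41 + 0.32×2.14 + 0.19×1.07 = 1.7575
MRP = 12.90% − 3.45% = 9.45%
E(R_P) = R_f + β_P × MRP = 3.45% + 1.7575 × 9.45% = 20.06%

20.06%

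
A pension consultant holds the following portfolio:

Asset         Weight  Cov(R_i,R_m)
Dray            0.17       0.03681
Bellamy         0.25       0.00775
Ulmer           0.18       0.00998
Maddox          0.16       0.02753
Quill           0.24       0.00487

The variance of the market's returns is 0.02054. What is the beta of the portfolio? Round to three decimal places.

0.758

β_Dray = 0.03681 / 0.02054 = 1.7921
β_Bellamy = 0.00775 / 0.02054 = 0.3773
β_Ulmer = 0.00998 / 0.02054 = 0.4859
β_Maddox = 0.02753 / 0.02054 = 1.3403
β_Quill = 0.00487 / 0.02054 = 0.2371
β_P = Σ w_i β_i = 0.17×1.7921 + 0.25×0.3773 + 0.18×0.4859 + 0.16×1.3403 + 0.24×0.2371 = 0.7578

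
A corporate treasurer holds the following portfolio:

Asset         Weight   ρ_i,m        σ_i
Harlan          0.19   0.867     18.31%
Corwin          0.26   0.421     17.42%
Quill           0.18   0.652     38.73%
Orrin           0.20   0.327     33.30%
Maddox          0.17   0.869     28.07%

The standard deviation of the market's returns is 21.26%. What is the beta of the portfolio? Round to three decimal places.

β_Harlan = 0.867 × 18.31% / 21.26% = 0.7467
β_Corwin = 0.421 × 17.42% / 21.26% = 0.3450
β_Quill = 0.652 × 38.73% / 21.26% = 1.1878
β_Orrin = 0.327 × 33.30% / 21.26% = 0.5122
β_Maddox = 0.869 × 28.07% / 21.26% = 1.1474
β_P = Σ w_i β_i = 0.19×0.7467 + 0.26×0.3450 + 0.18×1.1878 + 0.20×0.5122 + 0.17×1.1474 = 0.7429

0.743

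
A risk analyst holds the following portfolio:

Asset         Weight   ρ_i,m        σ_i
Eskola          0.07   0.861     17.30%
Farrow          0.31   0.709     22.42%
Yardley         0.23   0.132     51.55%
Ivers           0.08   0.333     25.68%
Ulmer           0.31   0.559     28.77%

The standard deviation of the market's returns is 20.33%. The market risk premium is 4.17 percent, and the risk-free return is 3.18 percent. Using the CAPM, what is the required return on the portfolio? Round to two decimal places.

5.89%

β_Eskola = 0.861 × 17.30% / 20.33% = 0.7327
β_Farrow = 0.709 × 22.42% / 20.33% = 0.7819
β_Yardley = 0.132 × 51.55% / 20.33% = 0.3347
β_Ivers = 0.333 × 25.68% / 20.33% = 0.4206
β_Ulmer = 0.559 × 28.77% / 20.33% = 0.7911
β_P = Σ w_i β_i = 0.07×0.7327 + 0.31×0.7819 + 0.23×0.3347 + 0.08×0.4206 + 0.31×0.7911 = 0.6495
E(R_P) = R_f + β_P × MRP = 3.18% + 0.6495 × 4.17% = 5.89%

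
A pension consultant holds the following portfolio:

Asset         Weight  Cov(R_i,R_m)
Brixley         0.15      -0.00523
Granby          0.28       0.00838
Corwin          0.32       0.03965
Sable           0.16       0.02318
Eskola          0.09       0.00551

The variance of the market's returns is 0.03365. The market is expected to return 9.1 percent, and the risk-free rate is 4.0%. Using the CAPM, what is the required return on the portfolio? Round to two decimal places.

β_Brixley = -0.00523 / 0.03365 = -0.1554
β_Granby = 0.00838 / 0.03365 = 0.2490
β_Corwin = 0.03965 / 0.03365 = 1.1783
β_Sable = 0.02318 / 0.03365 = 0.6889
β_Eskola = 0.00551 / 0.03365 = 0.1637
β_P = Σ w_i β_i = 0.15×-0.1554 + 0.28×0.2490 + 0.32×1.1783 + 0.16×0.6889 + 0.09×0.1637 = 0.5484
MRP = 9.1% − 4.0% = 5.10%
E(R_P) = R_f + β_P × MRP = 4.0% + 0.5484 × 5.1% = 6.80%

6.80%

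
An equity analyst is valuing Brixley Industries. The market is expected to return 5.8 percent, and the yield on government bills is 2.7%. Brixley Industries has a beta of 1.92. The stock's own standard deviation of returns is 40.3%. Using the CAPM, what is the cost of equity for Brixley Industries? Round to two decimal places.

8.65%

Market risk premium = E(R_m) − R_f = 5.8% − 2.7% = 3.10%
E(R) = R_f + β × MRP = 2.7% + 1.92 × 3.1% = 8.65%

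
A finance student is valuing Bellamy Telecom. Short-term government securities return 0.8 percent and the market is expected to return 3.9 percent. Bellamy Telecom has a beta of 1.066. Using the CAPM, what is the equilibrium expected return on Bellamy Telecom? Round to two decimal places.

Market risk premium = E(R_m) − R_f = 3.9% − 0.8% = 3.10%
E(R) = R_f + β × MRP = 0.8% + 1.066 × 3.1% = 4.10%

4.10%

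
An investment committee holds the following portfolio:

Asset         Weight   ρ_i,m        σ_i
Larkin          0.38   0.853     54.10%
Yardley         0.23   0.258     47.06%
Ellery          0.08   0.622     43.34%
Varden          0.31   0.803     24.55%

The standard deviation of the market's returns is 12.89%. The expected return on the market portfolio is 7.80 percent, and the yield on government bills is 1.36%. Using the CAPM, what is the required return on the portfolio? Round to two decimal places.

β_Larkin = 0.853 × 54.10% / 12.89% = 3.5801
β_Yardley = 0.258 × 47.06% / 12.89% = 0.9419
β_Ellery = 0.622 × 43.34% / 12.89% = 2.0913
β_Varden = 0.803 × 24.55% / 12.89% = 1.5294
β_P = Σ w_i β_i = 0.38×3.5801 + 0.23×0.9419 + 0.08×2.0913 + 0.31×1.5294 = 2.2185
MRP = 7.80% − 1.36% = 6.44%
E(R_P) = R_f + β_P × MRP = 1.36% + 2.2185 × 6.44% = 15.65%

15.65%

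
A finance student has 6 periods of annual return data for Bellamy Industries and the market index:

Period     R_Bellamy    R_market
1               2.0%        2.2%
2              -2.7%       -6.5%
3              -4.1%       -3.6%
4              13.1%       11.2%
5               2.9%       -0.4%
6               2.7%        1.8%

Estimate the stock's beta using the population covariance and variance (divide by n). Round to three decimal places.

0.952

Mean R_i = (2.0 − 2.7 − 4.1 + 13.1 + 2.9 + 2.7) / 6 = 2.3167%
Mean R_m = (2.2 − 6.5 − 3.6 + 11.2 − 0.4 + 1.8) / 6 = 0.7833%
Σ(R_i − R̄_i)(R_m − R̄_m) = 176.2417  ⇒  Cov = 176.2417 / 6 = 29.3736
Σ(R_m − R̄_m)² = 185.2083  ⇒  Var(R_m) = 185.2083 / 6 = 30.8681
β = Cov / Var(R_m) = 29.3736 / 30.8681 = 0.9516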